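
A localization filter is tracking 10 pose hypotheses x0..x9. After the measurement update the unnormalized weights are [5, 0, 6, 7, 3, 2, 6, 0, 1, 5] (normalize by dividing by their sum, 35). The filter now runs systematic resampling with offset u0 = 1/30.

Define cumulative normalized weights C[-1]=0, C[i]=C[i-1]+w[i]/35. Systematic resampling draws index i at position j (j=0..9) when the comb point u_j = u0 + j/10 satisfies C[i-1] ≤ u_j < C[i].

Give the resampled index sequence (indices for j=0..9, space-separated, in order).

C = [1/7, 1/7, 11/35, 18/35, 3/5, 23/35, 29/35, 29/35, 6/7, 1]
j=0: u_0=1/30 ∈ [0, 1/7) → index 0
j=1: u_1=2/15 ∈ [0, 1/7) → index 0
j=2: u_2=7/30 ∈ [1/7, 11/35) → index 2
j=3: u_3=1/3 ∈ [11/35, 18/35) → index 3
j=4: u_4=13/30 ∈ [11/35, 18/35) → index 3
j=5: u_5=8/15 ∈ [18/35, 3/5) → index 4
j=6: u_6=19/30 ∈ [3/5, 23/35) → index 5
j=7: u_7=11/15 ∈ [23/35, 29/35) → index 6
j=8: u_8=5/6 ∈ [29/35, 6/7) → index 8
j=9: u_9=14/15 ∈ [6/7, 1) → index 9

0 0 2 3 3 4 5 6 8 9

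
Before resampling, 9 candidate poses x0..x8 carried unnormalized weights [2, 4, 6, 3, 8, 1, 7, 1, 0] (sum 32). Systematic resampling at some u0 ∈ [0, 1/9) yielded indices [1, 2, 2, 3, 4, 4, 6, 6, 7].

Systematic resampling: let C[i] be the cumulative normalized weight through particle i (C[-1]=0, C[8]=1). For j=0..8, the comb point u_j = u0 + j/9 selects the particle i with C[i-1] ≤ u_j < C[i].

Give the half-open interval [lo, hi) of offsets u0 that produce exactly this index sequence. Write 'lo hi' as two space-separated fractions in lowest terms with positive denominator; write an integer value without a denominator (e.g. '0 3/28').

1/12 1/9

C = [1/16, 3/16, 3/8, 15/32, 23/32, 3/4, 31/32, 1, 1]
j=0 picked index 1: u0 ∈ [1/16, 3/16)
j=1 picked index 2: u0 ∈ [11/144, 19/72)
j=2 picked index 2: u0 ∈ [-5/144, 11/72)
j=3 picked index 3: u0 ∈ [1/24, 13/96)
j=4 picked index 4: u0 ∈ [7/288, 79/288)
j=5 picked index 4: u0 ∈ [-25/288, 47/288)
j=6 picked index 6: u0 ∈ [1/12, 29/96)
j=7 picked index 6: u0 ∈ [-1/36, 55/288)
j=8 picked index 7: u0 ∈ [23/288, 1/9)
intersection: [1/12, 1/9)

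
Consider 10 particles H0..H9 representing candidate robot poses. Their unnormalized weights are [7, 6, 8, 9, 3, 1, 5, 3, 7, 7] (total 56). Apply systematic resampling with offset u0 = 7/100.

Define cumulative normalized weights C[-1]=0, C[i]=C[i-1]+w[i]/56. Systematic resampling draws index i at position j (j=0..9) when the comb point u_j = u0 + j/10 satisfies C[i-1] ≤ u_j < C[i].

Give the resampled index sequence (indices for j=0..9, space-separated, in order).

0 1 2 2 3 4 6 8 8 9

C = [1/8, 13/56, 3/8, 15/28, 33/56, 17/28, 39/56, 3/4, 7/8, 1]
j=0: u_0=7/100 ∈ [0, 1/8) → index 0
j=1: u_1=17/100 ∈ [1/8, 13/56) → index 1
j=2: u_2=27/100 ∈ [13/56, 3/8) → index 2
j=3: u_3=37/100 ∈ [13/56, 3/8) → index 2
j=4: u_4=47/100 ∈ [3/8, 15/28) → index 3
j=5: u_5=57/100 ∈ [15/28, 33/56) → index 4
j=6: u_6=67/100 ∈ [17/28, 39/56) → index 6
j=7: u_7=77/100 ∈ [3/4, 7/8) → index 8
j=8: u_8=87/100 ∈ [3/4, 7/8) → index 8
j=9: u_9=97/100 ∈ [7/8, 1) → index 9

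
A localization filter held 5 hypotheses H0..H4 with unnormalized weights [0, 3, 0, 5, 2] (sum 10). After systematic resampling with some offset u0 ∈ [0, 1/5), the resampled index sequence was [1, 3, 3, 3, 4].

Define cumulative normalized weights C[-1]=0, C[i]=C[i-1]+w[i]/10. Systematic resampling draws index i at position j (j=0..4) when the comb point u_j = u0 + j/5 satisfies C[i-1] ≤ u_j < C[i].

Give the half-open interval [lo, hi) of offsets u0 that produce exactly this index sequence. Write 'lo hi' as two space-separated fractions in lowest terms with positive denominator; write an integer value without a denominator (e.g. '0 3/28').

C = [0, 3/10, 3/10, 4/5, 1]
j=0 picked index 1: u0 ∈ [0, 3/10)
j=1 picked index 3: u0 ∈ [1/10, 3/5)
j=2 picked index 3: u0 ∈ [-1/10, 2/5)
j=3 picked index 3: u0 ∈ [-3/10, 1/5)
j=4 picked index 4: u0 ∈ [0, 1/5)
intersection: [1/10, 1/5)

1/10 1/5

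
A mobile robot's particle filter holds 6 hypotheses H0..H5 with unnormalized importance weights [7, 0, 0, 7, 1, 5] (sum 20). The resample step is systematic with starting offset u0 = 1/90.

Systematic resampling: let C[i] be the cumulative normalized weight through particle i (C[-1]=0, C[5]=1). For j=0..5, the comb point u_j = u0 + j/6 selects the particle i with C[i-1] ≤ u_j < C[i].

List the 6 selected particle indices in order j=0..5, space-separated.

0 0 0 3 3 5

C = [7/20, 7/20, 7/20, 7/10, 3/4, 1]
j=0: u_0=1/90 ∈ [0, 7/20) → index 0
j=1: u_1=8/45 ∈ [0, 7/20) → index 0
j=2: u_2=31/90 ∈ [0, 7/20) → index 0
j=3: u_3=23/45 ∈ [7/20, 7/10) → index 3
j=4: u_4=61/90 ∈ [7/20, 7/10) → index 3
j=5: u_5=38/45 ∈ [3/4, 1) → index 5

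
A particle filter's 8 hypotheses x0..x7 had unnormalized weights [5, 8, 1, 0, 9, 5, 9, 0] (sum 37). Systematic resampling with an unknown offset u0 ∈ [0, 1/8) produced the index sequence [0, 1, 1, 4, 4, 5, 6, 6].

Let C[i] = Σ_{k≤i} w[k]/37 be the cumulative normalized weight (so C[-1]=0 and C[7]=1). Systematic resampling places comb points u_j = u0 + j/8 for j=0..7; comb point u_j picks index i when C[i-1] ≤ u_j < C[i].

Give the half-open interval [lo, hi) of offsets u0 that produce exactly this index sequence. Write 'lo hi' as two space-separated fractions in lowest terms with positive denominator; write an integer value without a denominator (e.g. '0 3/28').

C = [5/37, 13/37, 14/37, 14/37, 23/37, 28/37, 1, 1]
j=0 picked index 0: u0 ∈ [0, 5/37)
j=1 picked index 1: u0 ∈ [3/296, 67/296)
j=2 picked index 1: u0 ∈ [-17/148, 15/148)
j=3 picked index 4: u0 ∈ [1/296, 73/296)
j=4 picked index 4: u0 ∈ [-9/74, 9/74)
j=5 picked index 5: u0 ∈ [-1/296, 39/296)
j=6 picked index 6: u0 ∈ [1/148, 1/4)
j=7 picked index 6: u0 ∈ [-35/296, 1/8)
intersection: [3/296, 15/148)

3/296 15/148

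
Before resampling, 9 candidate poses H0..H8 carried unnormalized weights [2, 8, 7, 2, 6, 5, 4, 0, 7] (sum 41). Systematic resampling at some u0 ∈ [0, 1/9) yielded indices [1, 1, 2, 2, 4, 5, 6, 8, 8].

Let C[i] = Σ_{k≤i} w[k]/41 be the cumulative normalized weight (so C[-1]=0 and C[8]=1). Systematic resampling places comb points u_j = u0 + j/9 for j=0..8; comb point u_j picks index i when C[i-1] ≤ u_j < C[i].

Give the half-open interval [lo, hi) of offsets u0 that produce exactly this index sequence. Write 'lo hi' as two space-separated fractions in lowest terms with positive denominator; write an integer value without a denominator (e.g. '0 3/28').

8/123 10/123

C = [2/41, 10/41, 17/41, 19/41, 25/41, 30/41, 34/41, 34/41, 1]
j=0 picked index 1: u0 ∈ [2/41, 10/41)
j=1 picked index 1: u0 ∈ [-23/369, 49/369)
j=2 picked index 2: u0 ∈ [8/369, 71/369)
j=3 picked index 2: u0 ∈ [-11/123, 10/123)
j=4 picked index 4: u0 ∈ [7/369, 61/369)
j=5 picked index 5: u0 ∈ [20/369, 65/369)
j=6 picked index 6: u0 ∈ [8/123, 20/123)
j=7 picked index 8: u0 ∈ [19/369, 2/9)
j=8 picked index 8: u0 ∈ [-22/369, 1/9)
intersection: [8/123, 10/123)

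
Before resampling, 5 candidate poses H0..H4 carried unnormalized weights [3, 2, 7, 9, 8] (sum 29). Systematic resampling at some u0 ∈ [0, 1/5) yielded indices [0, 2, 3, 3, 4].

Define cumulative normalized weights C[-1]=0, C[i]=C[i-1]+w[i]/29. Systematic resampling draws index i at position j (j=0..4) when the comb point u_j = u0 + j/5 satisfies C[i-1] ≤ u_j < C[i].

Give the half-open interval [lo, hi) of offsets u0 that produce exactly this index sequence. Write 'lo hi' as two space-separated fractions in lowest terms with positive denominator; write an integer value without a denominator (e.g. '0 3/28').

C = [3/29, 5/29, 12/29, 21/29, 1]
j=0 picked index 0: u0 ∈ [0, 3/29)
j=1 picked index 2: u0 ∈ [-4/145, 31/145)
j=2 picked index 3: u0 ∈ [2/145, 47/145)
j=3 picked index 3: u0 ∈ [-27/145, 18/145)
j=4 picked index 4: u0 ∈ [-11/145, 1/5)
intersection: [2/145, 3/29)

2/145 3/29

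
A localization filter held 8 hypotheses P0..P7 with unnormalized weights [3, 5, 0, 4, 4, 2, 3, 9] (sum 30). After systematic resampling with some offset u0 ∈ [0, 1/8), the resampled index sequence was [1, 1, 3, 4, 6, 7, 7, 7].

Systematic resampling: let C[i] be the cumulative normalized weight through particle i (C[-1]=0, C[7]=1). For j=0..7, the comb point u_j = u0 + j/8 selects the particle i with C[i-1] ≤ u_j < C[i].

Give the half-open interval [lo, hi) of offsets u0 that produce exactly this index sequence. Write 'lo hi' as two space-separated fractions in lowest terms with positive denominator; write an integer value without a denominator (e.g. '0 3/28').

C = [1/10, 4/15, 4/15, 2/5, 8/15, 3/5, 7/10, 1]
j=0 picked index 1: u0 ∈ [1/10, 4/15)
j=1 picked index 1: u0 ∈ [-1/40, 17/120)
j=2 picked index 3: u0 ∈ [1/60, 3/20)
j=3 picked index 4: u0 ∈ [1/40, 19/120)
j=4 picked index 6: u0 ∈ [1/10, 1/5)
j=5 picked index 7: u0 ∈ [3/40, 3/8)
j=6 picked index 7: u0 ∈ [-1/20, 1/4)
j=7 picked index 7: u0 ∈ [-7/40, 1/8)
intersection: [1/10, 1/8)

1/10 1/8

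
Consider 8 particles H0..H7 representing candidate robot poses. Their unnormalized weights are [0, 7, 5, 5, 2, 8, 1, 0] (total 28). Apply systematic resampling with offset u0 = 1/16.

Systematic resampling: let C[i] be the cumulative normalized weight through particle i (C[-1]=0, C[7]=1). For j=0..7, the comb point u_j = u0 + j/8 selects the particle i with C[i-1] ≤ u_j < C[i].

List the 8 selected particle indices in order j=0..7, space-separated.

1 1 2 3 3 5 5 5

C = [0, 1/4, 3/7, 17/28, 19/28, 27/28, 1, 1]
j=0: u_0=1/16 ∈ [0, 1/4) → index 1
j=1: u_1=3/16 ∈ [0, 1/4) → index 1
j=2: u_2=5/16 ∈ [1/4, 3/7) → index 2
j=3: u_3=7/16 ∈ [3/7, 17/28) → index 3
j=4: u_4=9/16 ∈ [3/7, 17/28) → index 3
j=5: u_5=11/16 ∈ [19/28, 27/28) → index 5
j=6: u_6=13/16 ∈ [19/28, 27/28) → index 5
j=7: u_7=15/16 ∈ [19/28, 27/28) → index 5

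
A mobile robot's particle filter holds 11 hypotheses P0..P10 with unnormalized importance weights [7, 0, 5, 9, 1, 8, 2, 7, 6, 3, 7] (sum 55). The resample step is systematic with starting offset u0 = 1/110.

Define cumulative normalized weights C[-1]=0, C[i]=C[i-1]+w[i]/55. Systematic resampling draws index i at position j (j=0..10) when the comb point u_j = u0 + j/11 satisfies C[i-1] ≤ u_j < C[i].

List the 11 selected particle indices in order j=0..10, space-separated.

C = [7/55, 7/55, 12/55, 21/55, 2/5, 6/11, 32/55, 39/55, 9/11, 48/55, 1]
j=0: u_0=1/110 ∈ [0, 7/55) → index 0
j=1: u_1=1/10 ∈ [0, 7/55) → index 0
j=2: u_2=21/110 ∈ [7/55, 12/55) → index 2
j=3: u_3=31/110 ∈ [12/55, 21/55) → index 3
j=4: u_4=41/110 ∈ [12/55, 21/55) → index 3
j=5: u_5=51/110 ∈ [2/5, 6/11) → index 5
j=6: u_6=61/110 ∈ [6/11, 32/55) → index 6
j=7: u_7=71/110 ∈ [32/55, 39/55) → index 7
j=8: u_8=81/110 ∈ [39/55, 9/11) → index 8
j=9: u_9=91/110 ∈ [9/11, 48/55) → index 9
j=10: u_10=101/110 ∈ [48/55, 1) → index 10

0 0 2 3 3 5 6 7 8 9 10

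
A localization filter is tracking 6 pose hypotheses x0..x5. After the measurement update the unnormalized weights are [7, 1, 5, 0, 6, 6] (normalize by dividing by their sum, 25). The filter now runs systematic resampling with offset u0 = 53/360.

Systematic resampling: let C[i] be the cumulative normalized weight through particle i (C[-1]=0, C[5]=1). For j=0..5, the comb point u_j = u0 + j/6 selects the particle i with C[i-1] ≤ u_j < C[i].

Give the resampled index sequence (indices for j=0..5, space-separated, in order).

C = [7/25, 8/25, 13/25, 13/25, 19/25, 1]
j=0: u_0=53/360 ∈ [0, 7/25) → index 0
j=1: u_1=113/360 ∈ [7/25, 8/25) → index 1
j=2: u_2=173/360 ∈ [8/25, 13/25) → index 2
j=3: u_3=233/360 ∈ [13/25, 19/25) → index 4
j=4: u_4=293/360 ∈ [19/25, 1) → index 5
j=5: u_5=353/360 ∈ [19/25, 1) → index 5

0 1 2 4 5 5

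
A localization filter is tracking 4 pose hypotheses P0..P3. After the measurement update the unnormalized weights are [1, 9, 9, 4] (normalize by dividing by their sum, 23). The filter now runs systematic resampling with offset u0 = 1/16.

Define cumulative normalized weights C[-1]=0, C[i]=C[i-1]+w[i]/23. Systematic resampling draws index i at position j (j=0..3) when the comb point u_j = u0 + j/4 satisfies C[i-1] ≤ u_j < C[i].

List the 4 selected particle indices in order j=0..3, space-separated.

C = [1/23, 10/23, 19/23, 1]
j=0: u_0=1/16 ∈ [1/23, 10/23) → index 1
j=1: u_1=5/16 ∈ [1/23, 10/23) → index 1
j=2: u_2=9/16 ∈ [10/23, 19/23) → index 2
j=3: u_3=13/16 ∈ [10/23, 19/23) → index 2

1 1 2 2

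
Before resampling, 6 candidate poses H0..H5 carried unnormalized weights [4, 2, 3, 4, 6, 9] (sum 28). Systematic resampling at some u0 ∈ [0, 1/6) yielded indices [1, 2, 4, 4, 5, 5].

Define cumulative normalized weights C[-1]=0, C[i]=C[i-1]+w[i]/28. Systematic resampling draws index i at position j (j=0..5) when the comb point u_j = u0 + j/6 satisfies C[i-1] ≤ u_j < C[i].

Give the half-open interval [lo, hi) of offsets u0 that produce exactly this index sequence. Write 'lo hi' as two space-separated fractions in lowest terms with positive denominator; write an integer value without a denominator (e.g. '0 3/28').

C = [1/7, 3/14, 9/28, 13/28, 19/28, 1]
j=0 picked index 1: u0 ∈ [1/7, 3/14)
j=1 picked index 2: u0 ∈ [1/21, 13/84)
j=2 picked index 4: u0 ∈ [11/84, 29/84)
j=3 picked index 4: u0 ∈ [-1/28, 5/28)
j=4 picked index 5: u0 ∈ [1/84, 1/3)
j=5 picked index 5: u0 ∈ [-13/84, 1/6)
intersection: [1/7, 13/84)

1/7 13/84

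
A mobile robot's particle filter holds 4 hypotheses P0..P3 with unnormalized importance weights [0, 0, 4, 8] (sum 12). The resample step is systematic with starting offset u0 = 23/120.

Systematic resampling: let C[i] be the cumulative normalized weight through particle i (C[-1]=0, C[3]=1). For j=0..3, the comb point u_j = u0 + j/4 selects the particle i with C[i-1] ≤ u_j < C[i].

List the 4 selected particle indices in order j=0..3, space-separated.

C = [0, 0, 1/3, 1]
j=0: u_0=23/120 ∈ [0, 1/3) → index 2
j=1: u_1=53/120 ∈ [1/3, 1) → index 3
j=2: u_2=83/120 ∈ [1/3, 1) → index 3
j=3: u_3=113/120 ∈ [1/3, 1) → index 3

2 3 3 3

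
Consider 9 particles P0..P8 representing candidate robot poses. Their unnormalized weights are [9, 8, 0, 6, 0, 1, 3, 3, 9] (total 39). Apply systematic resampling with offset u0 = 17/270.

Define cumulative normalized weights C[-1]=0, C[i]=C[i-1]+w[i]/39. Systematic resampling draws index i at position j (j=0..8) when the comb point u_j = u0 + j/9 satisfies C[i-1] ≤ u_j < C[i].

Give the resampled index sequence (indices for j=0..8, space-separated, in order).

0 0 1 1 3 6 7 8 8

C = [3/13, 17/39, 17/39, 23/39, 23/39, 8/13, 9/13, 10/13, 1]
j=0: u_0=17/270 ∈ [0, 3/13) → index 0
j=1: u_1=47/270 ∈ [0, 3/13) → index 0
j=2: u_2=77/270 ∈ [3/13, 17/39) → index 1
j=3: u_3=107/270 ∈ [3/13, 17/39) → index 1
j=4: u_4=137/270 ∈ [17/39, 23/39) → index 3
j=5: u_5=167/270 ∈ [8/13, 9/13) → index 6
j=6: u_6=197/270 ∈ [9/13, 10/13) → index 7
j=7: u_7=227/270 ∈ [10/13, 1) → index 8
j=8: u_8=257/270 ∈ [10/13, 1) → index 8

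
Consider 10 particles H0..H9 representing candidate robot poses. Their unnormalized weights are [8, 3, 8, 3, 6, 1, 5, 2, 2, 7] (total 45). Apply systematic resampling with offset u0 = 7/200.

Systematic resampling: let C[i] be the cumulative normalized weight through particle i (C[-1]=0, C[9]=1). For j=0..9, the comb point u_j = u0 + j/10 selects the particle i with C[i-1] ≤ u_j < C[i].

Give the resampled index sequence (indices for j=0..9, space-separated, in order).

0 0 1 2 3 4 5 6 8 9

C = [8/45, 11/45, 19/45, 22/45, 28/45, 29/45, 34/45, 4/5, 38/45, 1]
j=0: u_0=7/200 ∈ [0, 8/45) → index 0
j=1: u_1=27/200 ∈ [0, 8/45) → index 0
j=2: u_2=47/200 ∈ [8/45, 11/45) → index 1
j=3: u_3=67/200 ∈ [11/45, 19/45) → index 2
j=4: u_4=87/200 ∈ [19/45, 22/45) → index 3
j=5: u_5=107/200 ∈ [22/45, 28/45) → index 4
j=6: u_6=127/200 ∈ [28/45, 29/45) → index 5
j=7: u_7=147/200 ∈ [29/45, 34/45) → index 6
j=8: u_8=167/200 ∈ [4/5, 38/45) → index 8
j=9: u_9=187/200 ∈ [38/45, 1) → index 9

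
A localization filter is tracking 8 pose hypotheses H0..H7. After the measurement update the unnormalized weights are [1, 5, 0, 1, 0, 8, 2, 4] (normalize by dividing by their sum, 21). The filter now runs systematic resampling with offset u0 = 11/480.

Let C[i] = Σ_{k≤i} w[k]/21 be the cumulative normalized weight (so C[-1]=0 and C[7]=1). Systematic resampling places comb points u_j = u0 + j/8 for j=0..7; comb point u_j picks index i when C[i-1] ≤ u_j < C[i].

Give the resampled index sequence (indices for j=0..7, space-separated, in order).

C = [1/21, 2/7, 2/7, 1/3, 1/3, 5/7, 17/21, 1]
j=0: u_0=11/480 ∈ [0, 1/21) → index 0
j=1: u_1=71/480 ∈ [1/21, 2/7) → index 1
j=2: u_2=131/480 ∈ [1/21, 2/7) → index 1
j=3: u_3=191/480 ∈ [1/3, 5/7) → index 5
j=4: u_4=251/480 ∈ [1/3, 5/7) → index 5
j=5: u_5=311/480 ∈ [1/3, 5/7) → index 5
j=6: u_6=371/480 ∈ [5/7, 17/21) → index 6
j=7: u_7=431/480 ∈ [17/21, 1) → index 7

0 1 1 5 5 5 6 7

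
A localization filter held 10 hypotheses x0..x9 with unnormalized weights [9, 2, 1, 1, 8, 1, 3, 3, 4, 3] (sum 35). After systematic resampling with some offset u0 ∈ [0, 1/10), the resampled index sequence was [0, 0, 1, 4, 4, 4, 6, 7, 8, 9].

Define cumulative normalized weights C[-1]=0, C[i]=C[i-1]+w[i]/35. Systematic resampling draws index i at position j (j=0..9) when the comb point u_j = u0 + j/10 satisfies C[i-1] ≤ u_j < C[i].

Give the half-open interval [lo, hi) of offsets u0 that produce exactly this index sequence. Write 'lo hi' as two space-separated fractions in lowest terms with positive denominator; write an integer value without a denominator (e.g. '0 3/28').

C = [9/35, 11/35, 12/35, 13/35, 3/5, 22/35, 5/7, 4/5, 32/35, 1]
j=0 picked index 0: u0 ∈ [0, 9/35)
j=1 picked index 0: u0 ∈ [-1/10, 11/70)
j=2 picked index 1: u0 ∈ [2/35, 4/35)
j=3 picked index 4: u0 ∈ [1/14, 3/10)
j=4 picked index 4: u0 ∈ [-1/35, 1/5)
j=5 picked index 4: u0 ∈ [-9/70, 1/10)
j=6 picked index 6: u0 ∈ [1/35, 4/35)
j=7 picked index 7: u0 ∈ [1/70, 1/10)
j=8 picked index 8: u0 ∈ [0, 4/35)
j=9 picked index 9: u0 ∈ [1/70, 1/10)
intersection: [1/14, 1/10)

1/14 1/10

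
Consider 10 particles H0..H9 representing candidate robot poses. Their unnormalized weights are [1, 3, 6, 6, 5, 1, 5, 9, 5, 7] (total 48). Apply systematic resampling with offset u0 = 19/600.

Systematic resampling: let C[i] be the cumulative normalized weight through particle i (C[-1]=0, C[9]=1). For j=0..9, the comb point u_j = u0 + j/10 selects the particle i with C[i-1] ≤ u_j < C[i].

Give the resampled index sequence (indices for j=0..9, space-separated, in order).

1 2 3 3 4 6 7 7 8 9

C = [1/48, 1/12, 5/24, 1/3, 7/16, 11/24, 9/16, 3/4, 41/48, 1]
j=0: u_0=19/600 ∈ [1/48, 1/12) → index 1
j=1: u_1=79/600 ∈ [1/12, 5/24) → index 2
j=2: u_2=139/600 ∈ [5/24, 1/3) → index 3
j=3: u_3=199/600 ∈ [5/24, 1/3) → index 3
j=4: u_4=259/600 ∈ [1/3, 7/16) → index 4
j=5: u_5=319/600 ∈ [11/24, 9/16) → index 6
j=6: u_6=379/600 ∈ [9/16, 3/4) → index 7
j=7: u_7=439/600 ∈ [9/16, 3/4) → index 7
j=8: u_8=499/600 ∈ [3/4, 41/48) → index 8
j=9: u_9=559/600 ∈ [41/48, 1) → index 9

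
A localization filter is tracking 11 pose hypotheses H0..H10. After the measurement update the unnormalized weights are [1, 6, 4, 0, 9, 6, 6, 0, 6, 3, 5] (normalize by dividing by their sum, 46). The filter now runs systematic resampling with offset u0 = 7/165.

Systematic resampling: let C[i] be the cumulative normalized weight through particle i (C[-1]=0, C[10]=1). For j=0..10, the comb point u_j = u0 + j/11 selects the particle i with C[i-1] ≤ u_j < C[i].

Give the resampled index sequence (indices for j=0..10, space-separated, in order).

C = [1/46, 7/46, 11/46, 11/46, 10/23, 13/23, 16/23, 16/23, 19/23, 41/46, 1]
j=0: u_0=7/165 ∈ [1/46, 7/46) → index 1
j=1: u_1=2/15 ∈ [1/46, 7/46) → index 1
j=2: u_2=37/165 ∈ [7/46, 11/46) → index 2
j=3: u_3=52/165 ∈ [11/46, 10/23) → index 4
j=4: u_4=67/165 ∈ [11/46, 10/23) → index 4
j=5: u_5=82/165 ∈ [10/23, 13/23) → index 5
j=6: u_6=97/165 ∈ [13/23, 16/23) → index 6
j=7: u_7=112/165 ∈ [13/23, 16/23) → index 6
j=8: u_8=127/165 ∈ [16/23, 19/23) → index 8
j=9: u_9=142/165 ∈ [19/23, 41/46) → index 9
j=10: u_10=157/165 ∈ [41/46, 1) → index 10

1 1 2 4 4 5 6 6 8 9 10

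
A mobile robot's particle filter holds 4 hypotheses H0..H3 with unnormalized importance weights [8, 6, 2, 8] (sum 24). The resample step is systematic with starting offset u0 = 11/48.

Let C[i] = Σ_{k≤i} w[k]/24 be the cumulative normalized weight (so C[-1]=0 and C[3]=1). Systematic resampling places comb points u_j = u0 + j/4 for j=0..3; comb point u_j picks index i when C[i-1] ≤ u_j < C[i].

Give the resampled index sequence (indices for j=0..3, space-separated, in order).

0 1 3 3

C = [1/3, 7/12, 2/3, 1]
j=0: u_0=11/48 ∈ [0, 1/3) → index 0
j=1: u_1=23/48 ∈ [1/3, 7/12) → index 1
j=2: u_2=35/48 ∈ [2/3, 1) → index 3
j=3: u_3=47/48 ∈ [2/3, 1) → index 3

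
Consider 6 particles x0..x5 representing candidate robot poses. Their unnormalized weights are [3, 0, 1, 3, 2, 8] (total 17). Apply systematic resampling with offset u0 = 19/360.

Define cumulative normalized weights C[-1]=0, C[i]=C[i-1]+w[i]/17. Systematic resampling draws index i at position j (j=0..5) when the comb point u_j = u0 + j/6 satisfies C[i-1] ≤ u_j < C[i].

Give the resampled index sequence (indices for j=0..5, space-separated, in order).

0 2 3 5 5 5

C = [3/17, 3/17, 4/17, 7/17, 9/17, 1]
j=0: u_0=19/360 ∈ [0, 3/17) → index 0
j=1: u_1=79/360 ∈ [3/17, 4/17) → index 2
j=2: u_2=139/360 ∈ [4/17, 7/17) → index 3
j=3: u_3=199/360 ∈ [9/17, 1) → index 5
j=4: u_4=259/360 ∈ [9/17, 1) → index 5
j=5: u_5=319/360 ∈ [9/17, 1) → index 5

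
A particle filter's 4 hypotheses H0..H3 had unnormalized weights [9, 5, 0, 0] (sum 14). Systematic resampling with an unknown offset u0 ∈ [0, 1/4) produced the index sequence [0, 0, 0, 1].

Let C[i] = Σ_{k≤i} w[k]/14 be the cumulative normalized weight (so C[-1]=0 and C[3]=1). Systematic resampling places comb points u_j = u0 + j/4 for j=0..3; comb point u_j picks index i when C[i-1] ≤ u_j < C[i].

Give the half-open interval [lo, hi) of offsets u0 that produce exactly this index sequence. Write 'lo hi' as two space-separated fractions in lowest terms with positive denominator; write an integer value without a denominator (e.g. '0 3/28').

C = [9/14, 1, 1, 1]
j=0 picked index 0: u0 ∈ [0, 9/14)
j=1 picked index 0: u0 ∈ [-1/4, 11/28)
j=2 picked index 0: u0 ∈ [-1/2, 1/7)
j=3 picked index 1: u0 ∈ [-3/28, 1/4)
intersection: [0, 1/7)

0 1/7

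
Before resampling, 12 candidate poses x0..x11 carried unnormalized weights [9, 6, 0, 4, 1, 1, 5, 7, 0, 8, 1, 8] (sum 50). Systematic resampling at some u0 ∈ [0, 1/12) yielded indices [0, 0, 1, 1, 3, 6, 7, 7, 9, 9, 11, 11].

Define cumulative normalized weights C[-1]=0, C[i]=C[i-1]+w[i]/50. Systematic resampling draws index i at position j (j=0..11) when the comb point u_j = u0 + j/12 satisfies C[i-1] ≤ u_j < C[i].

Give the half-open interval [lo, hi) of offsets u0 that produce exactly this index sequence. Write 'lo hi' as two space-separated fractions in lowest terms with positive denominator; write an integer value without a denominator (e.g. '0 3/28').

1/50 7/150

C = [9/50, 3/10, 3/10, 19/50, 2/5, 21/50, 13/25, 33/50, 33/50, 41/50, 21/25, 1]
j=0 picked index 0: u0 ∈ [0, 9/50)
j=1 picked index 0: u0 ∈ [-1/12, 29/300)
j=2 picked index 1: u0 ∈ [1/75, 2/15)
j=3 picked index 1: u0 ∈ [-7/100, 1/20)
j=4 picked index 3: u0 ∈ [-1/30, 7/150)
j=5 picked index 6: u0 ∈ [1/300, 31/300)
j=6 picked index 7: u0 ∈ [1/50, 4/25)
j=7 picked index 7: u0 ∈ [-19/300, 23/300)
j=8 picked index 9: u0 ∈ [-1/150, 23/150)
j=9 picked index 9: u0 ∈ [-9/100, 7/100)
j=10 picked index 11: u0 ∈ [1/150, 1/6)
j=11 picked index 11: u0 ∈ [-23/300, 1/12)
intersection: [1/50, 7/150)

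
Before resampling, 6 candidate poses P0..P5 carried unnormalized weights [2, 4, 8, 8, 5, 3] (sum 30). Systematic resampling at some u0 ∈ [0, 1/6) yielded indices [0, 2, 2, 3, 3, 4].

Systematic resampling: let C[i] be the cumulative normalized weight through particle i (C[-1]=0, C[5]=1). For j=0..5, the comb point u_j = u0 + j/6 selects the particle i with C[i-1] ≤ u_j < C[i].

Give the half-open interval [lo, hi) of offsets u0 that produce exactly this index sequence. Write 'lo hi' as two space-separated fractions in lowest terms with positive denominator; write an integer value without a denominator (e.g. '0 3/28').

1/30 1/15

C = [1/15, 1/5, 7/15, 11/15, 9/10, 1]
j=0 picked index 0: u0 ∈ [0, 1/15)
j=1 picked index 2: u0 ∈ [1/30, 3/10)
j=2 picked index 2: u0 ∈ [-2/15, 2/15)
j=3 picked index 3: u0 ∈ [-1/30, 7/30)
j=4 picked index 3: u0 ∈ [-1/5, 1/15)
j=5 picked index 4: u0 ∈ [-1/10, 1/15)
intersection: [1/30, 1/15)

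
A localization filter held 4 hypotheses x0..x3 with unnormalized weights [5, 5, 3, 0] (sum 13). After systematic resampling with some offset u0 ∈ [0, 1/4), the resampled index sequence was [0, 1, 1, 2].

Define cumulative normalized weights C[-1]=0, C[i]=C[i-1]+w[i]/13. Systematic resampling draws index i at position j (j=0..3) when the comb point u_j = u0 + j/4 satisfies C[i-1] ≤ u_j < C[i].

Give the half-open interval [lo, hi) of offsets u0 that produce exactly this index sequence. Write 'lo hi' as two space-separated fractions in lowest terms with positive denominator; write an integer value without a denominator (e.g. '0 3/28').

C = [5/13, 10/13, 1, 1]
j=0 picked index 0: u0 ∈ [0, 5/13)
j=1 picked index 1: u0 ∈ [7/52, 27/52)
j=2 picked index 1: u0 ∈ [-3/26, 7/26)
j=3 picked index 2: u0 ∈ [1/52, 1/4)
intersection: [7/52, 1/4)

7/52 1/4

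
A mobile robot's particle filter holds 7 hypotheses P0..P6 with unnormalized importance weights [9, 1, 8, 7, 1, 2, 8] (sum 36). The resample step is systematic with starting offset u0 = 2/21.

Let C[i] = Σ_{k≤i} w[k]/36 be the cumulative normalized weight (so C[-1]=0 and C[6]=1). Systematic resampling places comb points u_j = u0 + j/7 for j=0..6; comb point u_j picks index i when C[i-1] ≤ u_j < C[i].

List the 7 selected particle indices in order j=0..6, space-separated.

C = [1/4, 5/18, 1/2, 25/36, 13/18, 7/9, 1]
j=0: u_0=2/21 ∈ [0, 1/4) → index 0
j=1: u_1=5/21 ∈ [0, 1/4) → index 0
j=2: u_2=8/21 ∈ [5/18, 1/2) → index 2
j=3: u_3=11/21 ∈ [1/2, 25/36) → index 3
j=4: u_4=2/3 ∈ [1/2, 25/36) → index 3
j=5: u_5=17/21 ∈ [7/9, 1) → index 6
j=6: u_6=20/21 ∈ [7/9, 1) → index 6

0 0 2 3 3 6 6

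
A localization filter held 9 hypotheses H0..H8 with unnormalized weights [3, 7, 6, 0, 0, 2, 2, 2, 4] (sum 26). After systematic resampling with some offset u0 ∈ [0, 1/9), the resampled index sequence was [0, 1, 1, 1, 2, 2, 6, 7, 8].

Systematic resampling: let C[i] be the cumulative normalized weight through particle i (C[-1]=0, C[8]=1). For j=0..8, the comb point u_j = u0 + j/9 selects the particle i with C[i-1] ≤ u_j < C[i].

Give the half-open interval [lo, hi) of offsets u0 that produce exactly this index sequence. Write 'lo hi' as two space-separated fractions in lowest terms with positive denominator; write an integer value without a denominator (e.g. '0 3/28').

C = [3/26, 5/13, 8/13, 8/13, 8/13, 9/13, 10/13, 11/13, 1]
j=0 picked index 0: u0 ∈ [0, 3/26)
j=1 picked index 1: u0 ∈ [1/234, 32/117)
j=2 picked index 1: u0 ∈ [-25/234, 19/117)
j=3 picked index 1: u0 ∈ [-17/78, 2/39)
j=4 picked index 2: u0 ∈ [-7/117, 20/117)
j=5 picked index 2: u0 ∈ [-20/117, 7/117)
j=6 picked index 6: u0 ∈ [1/39, 4/39)
j=7 picked index 7: u0 ∈ [-1/117, 8/117)
j=8 picked index 8: u0 ∈ [-5/117, 1/9)
intersection: [1/39, 2/39)

1/39 2/39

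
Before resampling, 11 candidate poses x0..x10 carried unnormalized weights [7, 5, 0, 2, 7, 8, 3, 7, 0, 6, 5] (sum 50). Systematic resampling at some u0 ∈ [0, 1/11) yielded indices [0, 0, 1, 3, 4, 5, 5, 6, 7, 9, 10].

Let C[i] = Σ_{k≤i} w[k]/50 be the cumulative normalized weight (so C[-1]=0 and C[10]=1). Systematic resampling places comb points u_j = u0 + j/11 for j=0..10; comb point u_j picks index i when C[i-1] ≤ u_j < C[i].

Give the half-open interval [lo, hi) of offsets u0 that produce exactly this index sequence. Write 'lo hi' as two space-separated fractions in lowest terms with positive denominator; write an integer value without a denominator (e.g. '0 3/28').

C = [7/50, 6/25, 6/25, 7/25, 21/50, 29/50, 16/25, 39/50, 39/50, 9/10, 1]
j=0 picked index 0: u0 ∈ [0, 7/50)
j=1 picked index 0: u0 ∈ [-1/11, 27/550)
j=2 picked index 1: u0 ∈ [-23/550, 16/275)
j=3 picked index 3: u0 ∈ [-9/275, 2/275)
j=4 picked index 4: u0 ∈ [-23/275, 31/550)
j=5 picked index 5: u0 ∈ [-19/550, 69/550)
j=6 picked index 5: u0 ∈ [-69/550, 19/550)
j=7 picked index 6: u0 ∈ [-31/550, 1/275)
j=8 picked index 7: u0 ∈ [-24/275, 29/550)
j=9 picked index 9: u0 ∈ [-21/550, 9/110)
j=10 picked index 10: u0 ∈ [-1/110, 1/11)
intersection: [0, 1/275)

0 1/275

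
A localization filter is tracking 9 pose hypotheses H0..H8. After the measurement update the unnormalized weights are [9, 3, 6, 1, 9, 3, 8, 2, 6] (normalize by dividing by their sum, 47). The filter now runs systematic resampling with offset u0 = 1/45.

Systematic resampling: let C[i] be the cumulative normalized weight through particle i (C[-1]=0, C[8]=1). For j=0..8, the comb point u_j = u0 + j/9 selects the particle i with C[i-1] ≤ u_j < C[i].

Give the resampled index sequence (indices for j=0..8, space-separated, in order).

C = [9/47, 12/47, 18/47, 19/47, 28/47, 31/47, 39/47, 41/47, 1]
j=0: u_0=1/45 ∈ [0, 9/47) → index 0
j=1: u_1=2/15 ∈ [0, 9/47) → index 0
j=2: u_2=11/45 ∈ [9/47, 12/47) → index 1
j=3: u_3=16/45 ∈ [12/47, 18/47) → index 2
j=4: u_4=7/15 ∈ [19/47, 28/47) → index 4
j=5: u_5=26/45 ∈ [19/47, 28/47) → index 4
j=6: u_6=31/45 ∈ [31/47, 39/47) → index 6
j=7: u_7=4/5 ∈ [31/47, 39/47) → index 6
j=8: u_8=41/45 ∈ [41/47, 1) → index 8

0 0 1 2 4 4 6 6 8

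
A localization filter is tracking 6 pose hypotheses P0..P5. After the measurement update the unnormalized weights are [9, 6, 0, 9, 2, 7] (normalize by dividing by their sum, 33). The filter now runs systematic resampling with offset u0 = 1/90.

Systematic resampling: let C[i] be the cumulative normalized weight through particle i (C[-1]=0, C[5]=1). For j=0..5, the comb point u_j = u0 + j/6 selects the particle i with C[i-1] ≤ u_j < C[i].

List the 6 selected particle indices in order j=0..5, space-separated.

C = [3/11, 5/11, 5/11, 8/11, 26/33, 1]
j=0: u_0=1/90 ∈ [0, 3/11) → index 0
j=1: u_1=8/45 ∈ [0, 3/11) → index 0
j=2: u_2=31/90 ∈ [3/11, 5/11) → index 1
j=3: u_3=23/45 ∈ [5/11, 8/11) → index 3
j=4: u_4=61/90 ∈ [5/11, 8/11) → index 3
j=5: u_5=38/45 ∈ [26/33, 1) → index 5

0 0 1 3 3 5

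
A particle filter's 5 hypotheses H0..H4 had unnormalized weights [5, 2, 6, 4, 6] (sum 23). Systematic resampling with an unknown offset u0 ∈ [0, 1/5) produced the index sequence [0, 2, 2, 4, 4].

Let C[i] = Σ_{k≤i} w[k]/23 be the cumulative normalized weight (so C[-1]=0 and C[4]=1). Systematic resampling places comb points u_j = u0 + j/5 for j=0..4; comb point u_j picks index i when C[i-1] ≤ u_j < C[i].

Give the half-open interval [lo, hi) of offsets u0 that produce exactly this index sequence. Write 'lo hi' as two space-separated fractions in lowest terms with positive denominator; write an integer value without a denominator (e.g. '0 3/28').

16/115 19/115

C = [5/23, 7/23, 13/23, 17/23, 1]
j=0 picked index 0: u0 ∈ [0, 5/23)
j=1 picked index 2: u0 ∈ [12/115, 42/115)
j=2 picked index 2: u0 ∈ [-11/115, 19/115)
j=3 picked index 4: u0 ∈ [16/115, 2/5)
j=4 picked index 4: u0 ∈ [-7/115, 1/5)
intersection: [16/115, 19/115)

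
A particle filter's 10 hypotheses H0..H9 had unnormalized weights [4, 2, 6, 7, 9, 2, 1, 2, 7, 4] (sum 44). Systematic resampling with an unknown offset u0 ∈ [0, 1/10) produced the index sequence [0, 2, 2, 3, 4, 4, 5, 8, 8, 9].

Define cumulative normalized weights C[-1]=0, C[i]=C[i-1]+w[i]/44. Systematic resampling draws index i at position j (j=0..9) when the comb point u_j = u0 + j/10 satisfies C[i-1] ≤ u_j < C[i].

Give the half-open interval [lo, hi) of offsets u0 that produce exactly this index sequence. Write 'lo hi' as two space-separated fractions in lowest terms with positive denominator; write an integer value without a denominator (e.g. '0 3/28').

1/20 4/55

C = [1/11, 3/22, 3/11, 19/44, 7/11, 15/22, 31/44, 3/4, 10/11, 1]
j=0 picked index 0: u0 ∈ [0, 1/11)
j=1 picked index 2: u0 ∈ [2/55, 19/110)
j=2 picked index 2: u0 ∈ [-7/110, 4/55)
j=3 picked index 3: u0 ∈ [-3/110, 29/220)
j=4 picked index 4: u0 ∈ [7/220, 13/55)
j=5 picked index 4: u0 ∈ [-3/44, 3/22)
j=6 picked index 5: u0 ∈ [2/55, 9/110)
j=7 picked index 8: u0 ∈ [1/20, 23/110)
j=8 picked index 8: u0 ∈ [-1/20, 6/55)
j=9 picked index 9: u0 ∈ [1/110, 1/10)
intersection: [1/20, 4/55)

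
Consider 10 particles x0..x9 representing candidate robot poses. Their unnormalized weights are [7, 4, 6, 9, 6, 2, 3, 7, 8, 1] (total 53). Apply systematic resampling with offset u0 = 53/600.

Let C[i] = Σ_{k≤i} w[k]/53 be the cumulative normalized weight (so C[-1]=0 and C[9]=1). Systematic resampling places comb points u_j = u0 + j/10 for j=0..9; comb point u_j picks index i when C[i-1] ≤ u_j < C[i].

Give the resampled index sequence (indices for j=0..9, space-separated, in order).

0 1 2 3 3 4 6 7 8 9

C = [7/53, 11/53, 17/53, 26/53, 32/53, 34/53, 37/53, 44/53, 52/53, 1]
j=0: u_0=53/600 ∈ [0, 7/53) → index 0
j=1: u_1=113/600 ∈ [7/53, 11/53) → index 1
j=2: u_2=173/600 ∈ [11/53, 17/53) → index 2
j=3: u_3=233/600 ∈ [17/53, 26/53) → index 3
j=4: u_4=293/600 ∈ [17/53, 26/53) → index 3
j=5: u_5=353/600 ∈ [26/53, 32/53) → index 4
j=6: u_6=413/600 ∈ [34/53, 37/53) → index 6
j=7: u_7=473/600 ∈ [37/53, 44/53) → index 7
j=8: u_8=533/600 ∈ [44/53, 52/53) → index 8
j=9: u_9=593/600 ∈ [52/53, 1) → index 9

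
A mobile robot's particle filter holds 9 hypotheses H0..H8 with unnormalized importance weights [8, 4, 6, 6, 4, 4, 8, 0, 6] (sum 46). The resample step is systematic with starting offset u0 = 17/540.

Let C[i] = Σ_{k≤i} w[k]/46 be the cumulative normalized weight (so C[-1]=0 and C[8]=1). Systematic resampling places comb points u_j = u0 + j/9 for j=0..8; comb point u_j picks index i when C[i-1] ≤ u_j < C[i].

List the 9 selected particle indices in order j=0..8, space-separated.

0 0 1 2 3 4 6 6 8

C = [4/23, 6/23, 9/23, 12/23, 14/23, 16/23, 20/23, 20/23, 1]
j=0: u_0=17/540 ∈ [0, 4/23) → index 0
j=1: u_1=77/540 ∈ [0, 4/23) → index 0
j=2: u_2=137/540 ∈ [4/23, 6/23) → index 1
j=3: u_3=197/540 ∈ [6/23, 9/23) → index 2
j=4: u_4=257/540 ∈ [9/23, 12/23) → index 3
j=5: u_5=317/540 ∈ [12/23, 14/23) → index 4
j=6: u_6=377/540 ∈ [16/23, 20/23) → index 6
j=7: u_7=437/540 ∈ [16/23, 20/23) → index 6
j=8: u_8=497/540 ∈ [20/23, 1) → index 8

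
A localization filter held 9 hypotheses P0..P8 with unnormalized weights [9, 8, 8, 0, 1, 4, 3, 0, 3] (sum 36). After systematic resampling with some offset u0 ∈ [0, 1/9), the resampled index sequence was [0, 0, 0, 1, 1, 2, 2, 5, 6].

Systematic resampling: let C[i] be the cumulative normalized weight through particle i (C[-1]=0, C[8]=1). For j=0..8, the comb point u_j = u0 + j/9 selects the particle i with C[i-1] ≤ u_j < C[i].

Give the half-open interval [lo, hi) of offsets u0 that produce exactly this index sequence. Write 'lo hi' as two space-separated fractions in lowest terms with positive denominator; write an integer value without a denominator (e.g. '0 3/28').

0 1/36

C = [1/4, 17/36, 25/36, 25/36, 13/18, 5/6, 11/12, 11/12, 1]
j=0 picked index 0: u0 ∈ [0, 1/4)
j=1 picked index 0: u0 ∈ [-1/9, 5/36)
j=2 picked index 0: u0 ∈ [-2/9, 1/36)
j=3 picked index 1: u0 ∈ [-1/12, 5/36)
j=4 picked index 1: u0 ∈ [-7/36, 1/36)
j=5 picked index 2: u0 ∈ [-1/12, 5/36)
j=6 picked index 2: u0 ∈ [-7/36, 1/36)
j=7 picked index 5: u0 ∈ [-1/18, 1/18)
j=8 picked index 6: u0 ∈ [-1/18, 1/36)
intersection: [0, 1/36)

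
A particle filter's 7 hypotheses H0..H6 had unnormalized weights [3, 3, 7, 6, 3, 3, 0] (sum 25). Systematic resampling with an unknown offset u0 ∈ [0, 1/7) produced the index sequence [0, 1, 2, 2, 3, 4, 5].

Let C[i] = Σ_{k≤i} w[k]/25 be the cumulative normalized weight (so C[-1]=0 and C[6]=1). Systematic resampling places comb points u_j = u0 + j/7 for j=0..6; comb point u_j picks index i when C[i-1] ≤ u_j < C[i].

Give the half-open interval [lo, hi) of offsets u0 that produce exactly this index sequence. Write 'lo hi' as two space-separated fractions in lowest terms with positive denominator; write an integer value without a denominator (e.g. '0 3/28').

8/175 16/175

C = [3/25, 6/25, 13/25, 19/25, 22/25, 1, 1]
j=0 picked index 0: u0 ∈ [0, 3/25)
j=1 picked index 1: u0 ∈ [-4/175, 17/175)
j=2 picked index 2: u0 ∈ [-8/175, 41/175)
j=3 picked index 2: u0 ∈ [-33/175, 16/175)
j=4 picked index 3: u0 ∈ [-9/175, 33/175)
j=5 picked index 4: u0 ∈ [8/175, 29/175)
j=6 picked index 5: u0 ∈ [4/175, 1/7)
intersection: [8/175, 16/175)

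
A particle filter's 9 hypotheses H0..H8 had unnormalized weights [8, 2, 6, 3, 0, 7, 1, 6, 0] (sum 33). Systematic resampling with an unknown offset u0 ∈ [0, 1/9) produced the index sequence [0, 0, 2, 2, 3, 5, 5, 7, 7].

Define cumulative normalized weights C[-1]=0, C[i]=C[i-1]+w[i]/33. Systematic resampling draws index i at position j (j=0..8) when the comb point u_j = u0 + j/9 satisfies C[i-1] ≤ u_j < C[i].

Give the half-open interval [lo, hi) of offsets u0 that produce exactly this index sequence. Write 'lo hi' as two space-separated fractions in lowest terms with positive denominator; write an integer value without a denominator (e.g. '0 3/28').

8/99 1/9

C = [8/33, 10/33, 16/33, 19/33, 19/33, 26/33, 9/11, 1, 1]
j=0 picked index 0: u0 ∈ [0, 8/33)
j=1 picked index 0: u0 ∈ [-1/9, 13/99)
j=2 picked index 2: u0 ∈ [8/99, 26/99)
j=3 picked index 2: u0 ∈ [-1/33, 5/33)
j=4 picked index 3: u0 ∈ [4/99, 13/99)
j=5 picked index 5: u0 ∈ [2/99, 23/99)
j=6 picked index 5: u0 ∈ [-1/11, 4/33)
j=7 picked index 7: u0 ∈ [4/99, 2/9)
j=8 picked index 7: u0 ∈ [-7/99, 1/9)
intersection: [8/99, 1/9)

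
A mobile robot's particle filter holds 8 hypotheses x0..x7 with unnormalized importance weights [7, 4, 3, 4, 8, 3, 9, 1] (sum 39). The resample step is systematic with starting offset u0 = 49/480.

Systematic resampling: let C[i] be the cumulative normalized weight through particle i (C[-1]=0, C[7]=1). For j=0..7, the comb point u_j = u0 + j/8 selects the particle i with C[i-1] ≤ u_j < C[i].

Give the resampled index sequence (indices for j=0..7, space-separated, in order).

0 1 2 4 4 5 6 7

C = [7/39, 11/39, 14/39, 6/13, 2/3, 29/39, 38/39, 1]
j=0: u_0=49/480 ∈ [0, 7/39) → index 0
j=1: u_1=109/480 ∈ [7/39, 11/39) → index 1
j=2: u_2=169/480 ∈ [11/39, 14/39) → index 2
j=3: u_3=229/480 ∈ [6/13, 2/3) → index 4
j=4: u_4=289/480 ∈ [6/13, 2/3) → index 4
j=5: u_5=349/480 ∈ [2/3, 29/39) → index 5
j=6: u_6=409/480 ∈ [29/39, 38/39) → index 6
j=7: u_7=469/480 ∈ [38/39, 1) → index 7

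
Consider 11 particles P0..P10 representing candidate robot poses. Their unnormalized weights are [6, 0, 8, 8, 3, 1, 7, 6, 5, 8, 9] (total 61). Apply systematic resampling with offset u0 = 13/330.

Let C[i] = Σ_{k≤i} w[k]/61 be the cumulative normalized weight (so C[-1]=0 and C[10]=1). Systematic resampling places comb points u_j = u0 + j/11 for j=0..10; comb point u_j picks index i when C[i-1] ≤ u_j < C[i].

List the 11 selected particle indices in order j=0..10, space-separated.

C = [6/61, 6/61, 14/61, 22/61, 25/61, 26/61, 33/61, 39/61, 44/61, 52/61, 1]
j=0: u_0=13/330 ∈ [0, 6/61) → index 0
j=1: u_1=43/330 ∈ [6/61, 14/61) → index 2
j=2: u_2=73/330 ∈ [6/61, 14/61) → index 2
j=3: u_3=103/330 ∈ [14/61, 22/61) → index 3
j=4: u_4=133/330 ∈ [22/61, 25/61) → index 4
j=5: u_5=163/330 ∈ [26/61, 33/61) → index 6
j=6: u_6=193/330 ∈ [33/61, 39/61) → index 7
j=7: u_7=223/330 ∈ [39/61, 44/61) → index 8
j=8: u_8=23/30 ∈ [44/61, 52/61) → index 9
j=9: u_9=283/330 ∈ [52/61, 1) → index 10
j=10: u_10=313/330 ∈ [52/61, 1) → index 10

0 2 2 3 4 6 7 8 9 10 10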